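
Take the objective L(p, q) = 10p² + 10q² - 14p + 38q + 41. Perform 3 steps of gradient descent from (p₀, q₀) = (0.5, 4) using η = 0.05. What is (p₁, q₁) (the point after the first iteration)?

∇L = (20p - 14, 20q + 38)
(p₁, q₁) = (0.5, 4) − 0.05·(-4, 118) = (0.7, -1.9)

(0.7, -1.9)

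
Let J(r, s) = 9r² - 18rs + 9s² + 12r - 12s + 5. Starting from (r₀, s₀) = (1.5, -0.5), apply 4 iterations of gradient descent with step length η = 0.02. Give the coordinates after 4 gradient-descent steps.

∇J = (18r - 18s + 12, -18r + 18s - 12)
Step 1: at (1.5, -0.5), ∇J = (48, -48) → (1.5, -0.5) − 0.02·(48, -48) = (0.54, 0.46)
Step 2: at (0.54, 0.46), ∇J = (13.44, -13.44) → (0.54, 0.46) − 0.02·(13.44, -13.44) = (0.2712, 0.7288)
Step 3: at (0.2712, 0.7288), ∇J = (3.7632, -3.7632) → (0.2712, 0.7288) − 0.02·(3.7632, -3.7632) = (0.195936, 0.804064)
Step 4: at (0.195936, 0.804064), ∇J = (1.053696, -1.053696) → (0.195936, 0.804064) − 0.02·(1.053696, -1.053696) = (0.17486208, 0.82513792)

(0.17486208, 0.82513792)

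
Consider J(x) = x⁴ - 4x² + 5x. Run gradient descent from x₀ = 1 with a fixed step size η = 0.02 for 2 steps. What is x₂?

0.96150464

J′(x) = 4x³ - 8x + 5
Step 1: J′(1) = 1; x₁ = 1 − 0.02·1 = 0.98
Step 2: J′(0.98) = 0.924768; x₂ = 0.98 − 0.02·0.924768 = 0.96150464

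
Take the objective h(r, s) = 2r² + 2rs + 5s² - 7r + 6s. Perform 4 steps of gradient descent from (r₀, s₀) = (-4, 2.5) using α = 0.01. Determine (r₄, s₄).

∇h = (4r + 2s - 7, 2r + 10s + 6)
(r₁, s₁) = (-4, 2.5) − 0.01·(-18, 23) = (-3.82, 2.27)
(r₂, s₂) = (-3.82, 2.27) − 0.01·(-17.74, 21.06) = (-3.6426, 2.0594)
(r₃, s₃) = (-3.6426, 2.0594) − 0.01·(-17.4516, 19.3088) = (-3.468084, 1.866312)
(r₄, s₄) = (-3.468084, 1.866312) − 0.01·(-17.139712, 17.726952) = (-3.29668688, 1.68904248)

(-3.29668688, 1.68904248)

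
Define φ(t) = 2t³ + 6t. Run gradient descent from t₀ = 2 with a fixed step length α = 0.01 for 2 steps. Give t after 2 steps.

1.4666

φ′(t) = 6t² + 6
t₁ = 2 − 0.01·30 = 1.7
t₂ = 1.7 − 0.01·23.34 = 1.4666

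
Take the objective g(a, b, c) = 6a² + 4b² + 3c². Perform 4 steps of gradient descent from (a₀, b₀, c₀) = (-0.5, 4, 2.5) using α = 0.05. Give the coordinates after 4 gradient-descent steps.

∇g = (12a, 8b, 6c)
Step 1: at (-0.5, 4, 2.5), ∇g = (-6, 32, 15) → (-0.5, 4, 2.5) − 0.05·(-6, 32, 15) = (-0.2, 2.4, 1.75)
Step 2: at (-0.2, 2.4, 1.75), ∇g = (-2.4, 19.2, 10.5) → (-0.2, 2.4, 1.75) − 0.05·(-2.4, 19.2, 10.5) = (-0.08, 1.44, 1.225)
Step 3: at (-0.08, 1.44, 1.225), ∇g = (-0.96, 11.52, 7.35) → (-0.08, 1.44, 1.225) − 0.05·(-0.96, 11.52, 7.35) = (-0.032, 0.864, 0.8575)
Step 4: at (-0.032, 0.864, 0.8575), ∇g = (-0.384, 6.912, 5.145) → (-0.032, 0.864, 0.8575) − 0.05·(-0.384, 6.912, 5.145) = (-0.0128, 0.5184, 0.60025)

(-0.0128, 0.5184, 0.60025)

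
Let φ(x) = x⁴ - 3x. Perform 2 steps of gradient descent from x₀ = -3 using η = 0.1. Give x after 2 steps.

φ′(x) = 4x³ - 3
Step 1: φ′(-3) = -111; x₁ = -3 − 0.1·(-111) = 8.1
Step 2: φ′(8.1) = 2122.764; x₂ = 8.1 − 0.1·2122.764 = -204.1764

-204.1764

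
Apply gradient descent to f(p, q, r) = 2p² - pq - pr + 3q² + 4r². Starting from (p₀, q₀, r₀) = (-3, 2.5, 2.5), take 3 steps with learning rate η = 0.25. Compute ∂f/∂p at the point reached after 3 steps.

∇f = (4p - q - r, -p + 6q, -p + 8r)
Step 1: at (-3, 2.5, 2.5), ∇f = (-17, 18, 23) → (-3, 2.5, 2.5) − 0.25·(-17, 18, 23) = (1.25, -2, -3.25)
Step 2: at (1.25, -2, -3.25), ∇f = (10.25, -13.25, -27.25) → (1.25, -2, -3.25) − 0.25·(10.25, -13.25, -27.25) = (-1.3125, 1.3125, 3.5625)
Step 3: at (-1.3125, 1.3125, 3.5625), ∇f = (-10.125, 9.1875, 29.8125) → (-1.3125, 1.3125, 3.5625) − 0.25·(-10.125, 9.1875, 29.8125) = (1.21875, -0.984375, -3.890625)
∂f/∂p at (1.21875, -0.984375, -3.890625) = 9.75

9.75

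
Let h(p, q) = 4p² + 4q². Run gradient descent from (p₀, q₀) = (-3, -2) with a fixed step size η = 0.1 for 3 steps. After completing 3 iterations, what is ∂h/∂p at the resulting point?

∇h = (8p, 8q)
(p₁, q₁) = (-3, -2) − 0.1·(-24, -16) = (-0.6, -0.4)
(p₂, q₂) = (-0.6, -0.4) − 0.1·(-4.8, -3.2) = (-0.12, -0.08)
(p₃, q₃) = (-0.12, -0.08) − 0.1·(-0.96, -0.64) = (-0.024, -0.016)
∂h/∂p at (-0.024, -0.016) = -0.192

-0.192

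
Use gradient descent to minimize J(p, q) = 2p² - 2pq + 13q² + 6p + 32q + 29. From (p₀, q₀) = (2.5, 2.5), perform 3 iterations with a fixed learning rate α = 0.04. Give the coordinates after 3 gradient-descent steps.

(0.8472, -1.1256)

∇J = (4p - 2q + 6, -2p + 26q + 32)
Step 1: at (2.5, 2.5), ∇J = (11, 92) → (2.5, 2.5) − 0.04·(11, 92) = (2.06, -1.18)
Step 2: at (2.06, -1.18), ∇J = (16.6, -2.8) → (2.06, -1.18) − 0.04·(16.6, -2.8) = (1.396, -1.068)
Step 3: at (1.396, -1.068), ∇J = (13.72, 1.44) → (1.396, -1.068) − 0.04·(13.72, 1.44) = (0.8472, -1.1256)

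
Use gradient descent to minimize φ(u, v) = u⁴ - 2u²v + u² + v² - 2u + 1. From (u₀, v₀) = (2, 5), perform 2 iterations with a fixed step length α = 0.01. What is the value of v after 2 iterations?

∇φ = (4u³ - 4uv + 2u - 2, -2u² + 2v)
Step 1: at (2, 5), ∇φ = (-6, 2) → (2, 5) − 0.01·(-6, 2) = (2.06, 4.98)
Step 2: at (2.06, 4.98), ∇φ = (-3.947936, 1.4728) → (2.06, 4.98) − 0.01·(-3.947936, 1.4728) = (2.09947936, 4.965272)
v = 4.965272

4.965272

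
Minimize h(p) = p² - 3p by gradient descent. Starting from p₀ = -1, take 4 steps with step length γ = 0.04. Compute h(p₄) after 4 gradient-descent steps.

0.95761795710976

h′(p) = 2p - 3
p₁ = -1 − 0.04·(-5) = -0.8
p₂ = -0.8 − 0.04·(-4.6) = -0.616
p₃ = -0.616 − 0.04·(-4.232) = -0.44672
p₄ = -0.44672 − 0.04·(-3.89344) = -0.2909824
h(-0.2909824) = 0.95761795710976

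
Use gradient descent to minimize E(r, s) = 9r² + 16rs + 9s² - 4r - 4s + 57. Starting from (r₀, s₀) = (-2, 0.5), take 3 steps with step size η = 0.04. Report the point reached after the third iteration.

(-0.815232, 1.131488)

∇E = (18r + 16s - 4, 16r + 18s - 4)
(r₁, s₁) = (-2, 0.5) − 0.04·(-32, -27) = (-0.72, 1.58)
(r₂, s₂) = (-0.72, 1.58) − 0.04·(8.32, 12.92) = (-1.0528, 1.0632)
(r₃, s₃) = (-1.0528, 1.0632) − 0.04·(-5.9392, -1.7072) = (-0.815232, 1.131488)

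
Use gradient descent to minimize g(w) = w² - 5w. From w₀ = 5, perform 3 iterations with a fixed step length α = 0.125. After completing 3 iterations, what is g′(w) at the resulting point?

g′(w) = 2w - 5
w₁ = 5 − 0.125·5 = 4.375
w₂ = 4.375 − 0.125·3.75 = 3.90625
w₃ = 3.90625 − 0.125·2.8125 = 3.5546875
g′(w) at (3.5546875) = 2.109375

2.109375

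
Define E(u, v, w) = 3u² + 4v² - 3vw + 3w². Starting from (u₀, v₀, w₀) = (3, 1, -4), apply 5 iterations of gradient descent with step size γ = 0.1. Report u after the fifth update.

0.03072

∇E = (6u, 8v - 3w, -3v + 6w)
Step 1: at (3, 1, -4), ∇E = (18, 20, -27) → (3, 1, -4) − 0.1·(18, 20, -27) = (1.2, -1, -1.3)
Step 2: at (1.2, -1, -1.3), ∇E = (7.2, -4.1, -4.8) → (1.2, -1, -1.3) − 0.1·(7.2, -4.1, -4.8) = (0.48, -0.59, -0.82)
Step 3: at (0.48, -0.59, -0.82), ∇E = (2.88, -2.26, -3.15) → (0.48, -0.59, -0.82) − 0.1·(2.88, -2.26, -3.15) = (0.192, -0.364, -0.505)
Step 4: at (0.192, -0.364, -0.505), ∇E = (1.152, -1.397, -1.938) → (0.192, -0.364, -0.505) − 0.1·(1.152, -1.397, -1.938) = (0.0768, -0.2243, -0.3112)
Step 5: at (0.0768, -0.2243, -0.3112), ∇E = (0.4608, -0.8608, -1.1943) → (0.0768, -0.2243, -0.3112) − 0.1·(0.4608, -0.8608, -1.1943) = (0.03072, -0.13822, -0.19177)
u = 0.03072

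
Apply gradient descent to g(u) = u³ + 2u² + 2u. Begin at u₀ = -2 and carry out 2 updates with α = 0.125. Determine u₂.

-4.4609375

g′(u) = 3u² + 4u + 2
u₁ = -2 − 0.125·6 = -2.75
u₂ = -2.75 − 0.125·13.6875 = -4.4609375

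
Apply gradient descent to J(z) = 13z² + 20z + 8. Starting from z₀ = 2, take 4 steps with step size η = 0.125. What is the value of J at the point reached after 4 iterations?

65482.286376953125

J′(z) = 26z + 20
z₁ = 2 − 0.125·72 = -7
z₂ = -7 − 0.125·(-162) = 13.25
z₃ = 13.25 − 0.125·364.5 = -32.3125
z₄ = -32.3125 − 0.125·(-820.125) = 70.203125
J(70.203125) = 65482.286376953125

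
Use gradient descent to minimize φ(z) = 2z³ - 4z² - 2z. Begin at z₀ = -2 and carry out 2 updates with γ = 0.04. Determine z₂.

φ′(z) = 6z² - 8z - 2
Step 1: φ′(-2) = 38; z₁ = -2 − 0.04·38 = -3.52
Step 2: φ′(-3.52) = 100.5024; z₂ = -3.52 − 0.04·100.5024 = -7.540096

-7.540096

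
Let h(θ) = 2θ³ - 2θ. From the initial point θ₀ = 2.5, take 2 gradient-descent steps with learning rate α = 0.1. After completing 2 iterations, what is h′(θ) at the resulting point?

h′(θ) = 6θ² - 2
Step 1: h′(2.5) = 35.5; θ₁ = 2.5 − 0.1·35.5 = -1.05
Step 2: h′(-1.05) = 4.615; θ₂ = -1.05 − 0.1·4.615 = -1.5115
h′(θ) at (-1.5115) = 11.7077935

11.7077935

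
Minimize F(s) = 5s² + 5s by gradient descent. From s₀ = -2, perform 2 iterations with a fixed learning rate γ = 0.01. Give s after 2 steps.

-1.715

F′(s) = 10s + 5
s₁ = -2 − 0.01·(-15) = -1.85
s₂ = -1.85 − 0.01·(-13.5) = -1.715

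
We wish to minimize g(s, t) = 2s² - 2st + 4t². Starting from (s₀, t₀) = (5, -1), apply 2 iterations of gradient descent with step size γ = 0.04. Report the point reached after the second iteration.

(3.4384, 0.1392)

∇g = (4s - 2t, -2s + 8t)
Step 1: at (5, -1), ∇g = (22, -18) → (5, -1) − 0.04·(22, -18) = (4.12, -0.28)
Step 2: at (4.12, -0.28), ∇g = (17.04, -10.48) → (4.12, -0.28) − 0.04·(17.04, -10.48) = (3.4384, 0.1392)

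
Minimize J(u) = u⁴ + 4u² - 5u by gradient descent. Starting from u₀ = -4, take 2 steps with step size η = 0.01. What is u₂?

J′(u) = 4u³ + 8u - 5
Step 1: J′(-4) = -293; u₁ = -4 − 0.01·(-293) = -1.07
Step 2: J′(-1.07) = -18.460172; u₂ = -1.07 − 0.01·(-18.460172) = -0.88539828

-0.88539828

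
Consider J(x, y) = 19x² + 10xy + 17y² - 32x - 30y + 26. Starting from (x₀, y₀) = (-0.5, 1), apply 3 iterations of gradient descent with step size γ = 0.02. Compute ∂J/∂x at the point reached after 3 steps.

-1.823424

∇J = (38x + 10y - 32, 10x + 34y - 30)
(x₁, y₁) = (-0.5, 1) − 0.02·(-41, -1) = (0.32, 1.02)
(x₂, y₂) = (0.32, 1.02) − 0.02·(-9.64, 7.88) = (0.5128, 0.8624)
(x₃, y₃) = (0.5128, 0.8624) − 0.02·(-3.8896, 4.4496) = (0.590592, 0.773408)
∂J/∂x at (0.590592, 0.773408) = -1.823424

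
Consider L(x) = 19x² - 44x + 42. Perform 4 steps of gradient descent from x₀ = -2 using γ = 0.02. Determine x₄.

1.1474176

L′(x) = 38x - 44
Step 1: L′(-2) = -120; x₁ = -2 − 0.02·(-120) = 0.4
Step 2: L′(0.4) = -28.8; x₂ = 0.4 − 0.02·(-28.8) = 0.976
Step 3: L′(0.976) = -6.912; x₃ = 0.976 − 0.02·(-6.912) = 1.11424
Step 4: L′(1.11424) = -1.65888; x₄ = 1.11424 − 0.02·(-1.65888) = 1.1474176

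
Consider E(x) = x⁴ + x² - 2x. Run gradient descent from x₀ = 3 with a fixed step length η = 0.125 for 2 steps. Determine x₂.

E′(x) = 4x³ + 2x - 2
x₁ = 3 − 0.125·112 = -11
x₂ = -11 − 0.125·(-5348) = 657.5

657.5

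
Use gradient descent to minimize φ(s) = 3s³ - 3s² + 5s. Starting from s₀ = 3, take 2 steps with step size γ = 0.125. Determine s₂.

φ′(s) = 9s² - 6s + 5
s₁ = 3 − 0.125·68 = -5.5
s₂ = -5.5 − 0.125·310.25 = -44.28125

-44.28125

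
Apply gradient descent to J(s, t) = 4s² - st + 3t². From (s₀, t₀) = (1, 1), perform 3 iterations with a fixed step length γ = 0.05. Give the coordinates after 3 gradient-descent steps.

∇J = (8s - t, -s + 6t)
Step 1: at (1, 1), ∇J = (7, 5) → (1, 1) − 0.05·(7, 5) = (0.65, 0.75)
Step 2: at (0.65, 0.75), ∇J = (4.45, 3.85) → (0.65, 0.75) − 0.05·(4.45, 3.85) = (0.4275, 0.5575)
Step 3: at (0.4275, 0.5575), ∇J = (2.8625, 2.9175) → (0.4275, 0.5575) − 0.05·(2.8625, 2.9175) = (0.284375, 0.411625)

(0.284375, 0.411625)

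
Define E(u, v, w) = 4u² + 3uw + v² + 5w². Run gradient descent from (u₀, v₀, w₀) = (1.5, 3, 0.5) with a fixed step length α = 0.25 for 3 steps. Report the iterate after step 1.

∇E = (8u + 3w, 2v, 3u + 10w)
Step 1: at (1.5, 3, 0.5), ∇E = (13.5, 6, 9.5) → (1.5, 3, 0.5) − 0.25·(13.5, 6, 9.5) = (-1.875, 1.5, -1.875)

(-1.875, 1.5, -1.875)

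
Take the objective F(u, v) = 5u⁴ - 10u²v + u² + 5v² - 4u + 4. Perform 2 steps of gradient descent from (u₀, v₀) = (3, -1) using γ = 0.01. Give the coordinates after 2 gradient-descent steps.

∇F = (20u³ - 20uv + 2u - 4, -10u² + 10v)
(u₁, v₁) = (3, -1) − 0.01·(602, -100) = (-3.02, 0)
(u₂, v₂) = (-3.02, 0) − 0.01·(-560.91216, -91.204) = (2.5891216, 0.91204)

(2.5891216, 0.91204)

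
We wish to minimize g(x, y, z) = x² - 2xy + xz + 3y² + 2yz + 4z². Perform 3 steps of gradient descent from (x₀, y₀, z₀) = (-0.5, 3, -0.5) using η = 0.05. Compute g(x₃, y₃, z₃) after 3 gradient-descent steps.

∇g = (2x - 2y + z, -2x + 6y + 2z, x + 2y + 8z)
Step 1: at (-0.5, 3, -0.5), ∇g = (-7.5, 18, 1.5) → (-0.5, 3, -0.5) − 0.05·(-7.5, 18, 1.5) = (-0.125, 2.1, -0.575)
Step 2: at (-0.125, 2.1, -0.575), ∇g = (-5.025, 11.7, -0.525) → (-0.125, 2.1, -0.575) − 0.05·(-5.025, 11.7, -0.525) = (0.12625, 1.515, -0.54875)
Step 3: at (0.12625, 1.515, -0.54875), ∇g = (-3.32625, 7.74, -1.23375) → (0.12625, 1.515, -0.54875) − 0.05·(-3.32625, 7.74, -1.23375) = (0.2925625, 1.128, -0.4870625)
g(0.2925625, 1.128, -0.4870625) = 2.950334109375

2.950334109375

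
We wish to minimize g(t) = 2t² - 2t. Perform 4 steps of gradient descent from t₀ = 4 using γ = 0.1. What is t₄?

0.9536

g′(t) = 4t - 2
t₁ = 4 − 0.1·14 = 2.6
t₂ = 2.6 − 0.1·8.4 = 1.76
t₃ = 1.76 − 0.1·5.04 = 1.256
t₄ = 1.256 − 0.1·3.024 = 0.9536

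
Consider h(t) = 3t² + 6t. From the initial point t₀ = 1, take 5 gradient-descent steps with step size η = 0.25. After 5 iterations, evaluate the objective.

-2.98828125

h′(t) = 6t + 6
t₁ = 1 − 0.25·12 = -2
t₂ = -2 − 0.25·(-6) = -0.5
t₃ = -0.5 − 0.25·3 = -1.25
t₄ = -1.25 − 0.25·(-1.5) = -0.875
t₅ = -0.875 − 0.25·0.75 = -1.0625
h(-1.0625) = -2.98828125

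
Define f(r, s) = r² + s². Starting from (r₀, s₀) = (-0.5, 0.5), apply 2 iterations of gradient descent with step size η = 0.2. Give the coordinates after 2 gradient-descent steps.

∇f = (2r, 2s)
Step 1: at (-0.5, 0.5), ∇f = (-1, 1) → (-0.5, 0.5) − 0.2·(-1, 1) = (-0.3, 0.3)
Step 2: at (-0.3, 0.3), ∇f = (-0.6, 0.6) → (-0.3, 0.3) − 0.2·(-0.6, 0.6) = (-0.18, 0.18)

(-0.18, 0.18)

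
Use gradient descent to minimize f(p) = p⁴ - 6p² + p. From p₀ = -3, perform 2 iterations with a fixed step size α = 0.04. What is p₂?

-0.27614464

f′(p) = 4p³ - 12p + 1
p₁ = -3 − 0.04·(-71) = -0.16
p₂ = -0.16 − 0.04·2.903616 = -0.27614464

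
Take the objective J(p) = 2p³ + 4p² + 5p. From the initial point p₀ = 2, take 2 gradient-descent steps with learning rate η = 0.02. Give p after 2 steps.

0.6788

J′(p) = 6p² + 8p + 5
p₁ = 2 − 0.02·45 = 1.1
p₂ = 1.1 − 0.02·21.06 = 0.6788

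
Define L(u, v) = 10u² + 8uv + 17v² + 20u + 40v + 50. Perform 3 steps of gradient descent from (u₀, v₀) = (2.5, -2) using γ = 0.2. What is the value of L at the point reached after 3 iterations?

243482.605472

∇L = (20u + 8v + 20, 8u + 34v + 40)
(u₁, v₁) = (2.5, -2) − 0.2·(54, -8) = (-8.3, -0.4)
(u₂, v₂) = (-8.3, -0.4) − 0.2·(-149.2, -40) = (21.54, 7.6)
(u₃, v₃) = (21.54, 7.6) − 0.2·(511.6, 470.72) = (-80.78, -86.544)
L(-80.78, -86.544) = 243482.605472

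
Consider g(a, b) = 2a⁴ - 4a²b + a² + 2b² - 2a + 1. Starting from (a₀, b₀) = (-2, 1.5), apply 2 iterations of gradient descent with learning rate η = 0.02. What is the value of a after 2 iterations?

-1.08900608

∇g = (8a³ - 8ab + 2a - 2, -4a² + 4b)
(a₁, b₁) = (-2, 1.5) − 0.02·(-46, -10) = (-1.08, 1.7)
(a₂, b₂) = (-1.08, 1.7) − 0.02·(0.450304, 2.1344) = (-1.08900608, 1.657312)
a = -1.08900608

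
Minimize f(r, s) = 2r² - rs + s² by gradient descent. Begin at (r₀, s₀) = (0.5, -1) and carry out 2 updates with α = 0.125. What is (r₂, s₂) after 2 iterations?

(-0.0234375, -0.5)

∇f = (4r - s, -r + 2s)
Step 1: at (0.5, -1), ∇f = (3, -2.5) → (0.5, -1) − 0.125·(3, -2.5) = (0.125, -0.6875)
Step 2: at (0.125, -0.6875), ∇f = (1.1875, -1.5) → (0.125, -0.6875) − 0.125·(1.1875, -1.5) = (-0.0234375, -0.5)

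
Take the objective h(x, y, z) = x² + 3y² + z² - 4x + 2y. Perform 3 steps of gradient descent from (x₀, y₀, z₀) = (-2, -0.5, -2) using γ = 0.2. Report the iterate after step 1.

(-0.4, -0.3, -1.2)

∇h = (2x - 4, 6y + 2, 2z)
Step 1: at (-2, -0.5, -2), ∇h = (-8, -1, -4) → (-2, -0.5, -2) − 0.2·(-8, -1, -4) = (-0.4, -0.3, -1.2)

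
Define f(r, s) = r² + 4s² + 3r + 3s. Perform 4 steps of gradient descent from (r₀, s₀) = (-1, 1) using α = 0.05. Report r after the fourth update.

∇f = (2r + 3, 8s + 3)
Step 1: at (-1, 1), ∇f = (1, 11) → (-1, 1) − 0.05·(1, 11) = (-1.05, 0.45)
Step 2: at (-1.05, 0.45), ∇f = (0.9, 6.6) → (-1.05, 0.45) − 0.05·(0.9, 6.6) = (-1.095, 0.12)
Step 3: at (-1.095, 0.12), ∇f = (0.81, 3.96) → (-1.095, 0.12) − 0.05·(0.81, 3.96) = (-1.1355, -0.078)
Step 4: at (-1.1355, -0.078), ∇f = (0.729, 2.376) → (-1.1355, -0.078) − 0.05·(0.729, 2.376) = (-1.17195, -0.1968)
r = -1.17195

-1.17195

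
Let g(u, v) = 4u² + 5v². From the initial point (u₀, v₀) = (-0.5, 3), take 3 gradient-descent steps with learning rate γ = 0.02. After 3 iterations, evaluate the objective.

∇g = (8u, 10v)
Step 1: at (-0.5, 3), ∇g = (-4, 30) → (-0.5, 3) − 0.02·(-4, 30) = (-0.42, 2.4)
Step 2: at (-0.42, 2.4), ∇g = (-3.36, 24) → (-0.42, 2.4) − 0.02·(-3.36, 24) = (-0.3528, 1.92)
Step 3: at (-0.3528, 1.92), ∇g = (-2.8224, 19.2) → (-0.3528, 1.92) − 0.02·(-2.8224, 19.2) = (-0.296352, 1.536)
g(-0.296352, 1.536) = 12.147778031616

12.147778031616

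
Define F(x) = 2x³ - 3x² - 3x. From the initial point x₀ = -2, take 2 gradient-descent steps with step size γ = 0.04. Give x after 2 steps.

-6.642176

F′(x) = 6x² - 6x - 3
Step 1: F′(-2) = 33; x₁ = -2 − 0.04·33 = -3.32
Step 2: F′(-3.32) = 83.0544; x₂ = -3.32 − 0.04·83.0544 = -6.642176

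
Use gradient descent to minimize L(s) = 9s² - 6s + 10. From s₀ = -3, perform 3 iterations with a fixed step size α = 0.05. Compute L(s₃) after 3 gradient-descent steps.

L′(s) = 18s - 6
s₁ = -3 − 0.05·(-60) = 0
s₂ = 0 − 0.05·(-6) = 0.3
s₃ = 0.3 − 0.05·(-0.6) = 0.33
L(0.33) = 9.0001

9.0001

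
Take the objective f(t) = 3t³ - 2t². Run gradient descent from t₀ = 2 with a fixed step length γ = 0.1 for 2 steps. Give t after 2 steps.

-1.696

f′(t) = 9t² - 4t
t₁ = 2 − 0.1·28 = -0.8
t₂ = -0.8 − 0.1·8.96 = -1.696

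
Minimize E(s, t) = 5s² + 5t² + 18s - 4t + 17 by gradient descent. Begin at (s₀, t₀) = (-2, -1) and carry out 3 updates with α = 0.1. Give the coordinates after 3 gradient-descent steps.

(-1.8, 0.4)

∇E = (10s + 18, 10t - 4)
Step 1: at (-2, -1), ∇E = (-2, -14) → (-2, -1) − 0.1·(-2, -14) = (-1.8, 0.4)
Step 2: at (-1.8, 0.4), ∇E = (0, 0) → (-1.8, 0.4) − 0.1·(0, 0) = (-1.8, 0.4)
Step 3: at (-1.8, 0.4), ∇E = (0, 0) → (-1.8, 0.4) − 0.1·(0, 0) = (-1.8, 0.4)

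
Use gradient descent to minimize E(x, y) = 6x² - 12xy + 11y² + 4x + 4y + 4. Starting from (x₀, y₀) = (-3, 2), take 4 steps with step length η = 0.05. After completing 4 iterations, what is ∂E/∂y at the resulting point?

∇E = (12x - 12y + 4, -12x + 22y + 4)
Step 1: at (-3, 2), ∇E = (-56, 84) → (-3, 2) − 0.05·(-56, 84) = (-0.2, -2.2)
Step 2: at (-0.2, -2.2), ∇E = (28, -42) → (-0.2, -2.2) − 0.05·(28, -42) = (-1.6, -0.1)
Step 3: at (-1.6, -0.1), ∇E = (-14, 21) → (-1.6, -0.1) − 0.05·(-14, 21) = (-0.9, -1.15)
Step 4: at (-0.9, -1.15), ∇E = (7, -10.5) → (-0.9, -1.15) − 0.05·(7, -10.5) = (-1.25, -0.625)
∂E/∂y at (-1.25, -0.625) = 5.25

5.25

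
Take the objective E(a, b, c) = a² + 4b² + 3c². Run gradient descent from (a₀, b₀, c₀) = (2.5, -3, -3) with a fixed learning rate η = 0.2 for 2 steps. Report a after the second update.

0.9

∇E = (2a, 8b, 6c)
(a₁, b₁, c₁) = (2.5, -3, -3) − 0.2·(5, -24, -18) = (1.5, 1.8, 0.6)
(a₂, b₂, c₂) = (1.5, 1.8, 0.6) − 0.2·(3, 14.4, 3.6) = (0.9, -1.08, -0.12)
a = 0.9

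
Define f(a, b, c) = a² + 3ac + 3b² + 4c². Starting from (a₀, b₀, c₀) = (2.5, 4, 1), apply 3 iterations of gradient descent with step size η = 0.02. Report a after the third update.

2.090448

∇f = (2a + 3c, 6b, 3a + 8c)
(a₁, b₁, c₁) = (2.5, 4, 1) − 0.02·(8, 24, 15.5) = (2.34, 3.52, 0.69)
(a₂, b₂, c₂) = (2.34, 3.52, 0.69) − 0.02·(6.75, 21.12, 12.54) = (2.205, 3.0976, 0.4392)
(a₃, b₃, c₃) = (2.205, 3.0976, 0.4392) − 0.02·(5.7276, 18.5856, 10.1286) = (2.090448, 2.725888, 0.236628)
a = 2.090448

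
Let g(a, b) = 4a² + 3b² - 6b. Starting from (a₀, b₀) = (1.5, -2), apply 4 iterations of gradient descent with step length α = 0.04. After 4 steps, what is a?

∇g = (8a, 6b - 6)
Step 1: at (1.5, -2), ∇g = (12, -18) → (1.5, -2) − 0.04·(12, -18) = (1.02, -1.28)
Step 2: at (1.02, -1.28), ∇g = (8.16, -13.68) → (1.02, -1.28) − 0.04·(8.16, -13.68) = (0.6936, -0.7328)
Step 3: at (0.6936, -0.7328), ∇g = (5.5488, -10.3968) → (0.6936, -0.7328) − 0.04·(5.5488, -10.3968) = (0.471648, -0.316928)
Step 4: at (0.471648, -0.316928), ∇g = (3.773184, -7.901568) → (0.471648, -0.316928) − 0.04·(3.773184, -7.901568) = (0.32072064, -0.00086528)
a = 0.32072064

0.32072064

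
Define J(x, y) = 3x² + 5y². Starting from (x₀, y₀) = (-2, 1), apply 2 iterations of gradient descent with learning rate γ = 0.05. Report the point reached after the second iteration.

∇J = (6x, 10y)
Step 1: at (-2, 1), ∇J = (-12, 10) → (-2, 1) − 0.05·(-12, 10) = (-1.4, 0.5)
Step 2: at (-1.4, 0.5), ∇J = (-8.4, 5) → (-1.4, 0.5) − 0.05·(-8.4, 5) = (-0.98, 0.25)

(-0.98, 0.25)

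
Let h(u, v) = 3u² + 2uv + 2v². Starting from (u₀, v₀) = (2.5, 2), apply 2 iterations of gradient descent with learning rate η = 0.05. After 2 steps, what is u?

∇h = (6u + 2v, 2u + 4v)
(u₁, v₁) = (2.5, 2) − 0.05·(19, 13) = (1.55, 1.35)
(u₂, v₂) = (1.55, 1.35) − 0.05·(12, 8.5) = (0.95, 0.925)
u = 0.95

0.95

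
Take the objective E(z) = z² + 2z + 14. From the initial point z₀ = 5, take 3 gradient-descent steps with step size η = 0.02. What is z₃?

E′(z) = 2z + 2
z₁ = 5 − 0.02·12 = 4.76
z₂ = 4.76 − 0.02·11.52 = 4.5296
z₃ = 4.5296 − 0.02·11.0592 = 4.308416

4.308416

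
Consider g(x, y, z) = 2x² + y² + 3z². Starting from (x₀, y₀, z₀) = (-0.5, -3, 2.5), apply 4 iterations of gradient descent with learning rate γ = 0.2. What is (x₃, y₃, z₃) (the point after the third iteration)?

∇g = (4x, 2y, 6z)
(x₁, y₁, z₁) = (-0.5, -3, 2.5) − 0.2·(-2, -6, 15) = (-0.1, -1.8, -0.5)
(x₂, y₂, z₂) = (-0.1, -1.8, -0.5) − 0.2·(-0.4, -3.6, -3) = (-0.02, -1.08, 0.1)
(x₃, y₃, z₃) = (-0.02, -1.08, 0.1) − 0.2·(-0.08, -2.16, 0.6) = (-0.004, -0.648, -0.02)

(-0.004, -0.648, -0.02)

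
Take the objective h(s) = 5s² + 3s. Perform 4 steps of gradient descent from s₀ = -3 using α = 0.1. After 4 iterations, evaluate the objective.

-0.45

h′(s) = 10s + 3
Step 1: h′(-3) = -27; s₁ = -3 − 0.1·(-27) = -0.3
Step 2: h′(-0.3) = 0; s₂ = -0.3 − 0.1·0 = -0.3
Step 3: h′(-0.3) = 0; s₃ = -0.3 − 0.1·0 = -0.3
Step 4: h′(-0.3) = 0; s₄ = -0.3 − 0.1·0 = -0.3
h(-0.3) = -0.45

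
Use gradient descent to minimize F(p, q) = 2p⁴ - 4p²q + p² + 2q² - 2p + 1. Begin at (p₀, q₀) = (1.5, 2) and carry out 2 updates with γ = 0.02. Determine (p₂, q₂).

∇F = (8p³ - 8pq + 2p - 2, -4p² + 4q)
Step 1: at (1.5, 2), ∇F = (4, -1) → (1.5, 2) − 0.02·(4, -1) = (1.42, 2.02)
Step 2: at (1.42, 2.02), ∇F = (0.799104, 0.0144) → (1.42, 2.02) − 0.02·(0.799104, 0.0144) = (1.40401792, 2.019712)

(1.40401792, 2.019712)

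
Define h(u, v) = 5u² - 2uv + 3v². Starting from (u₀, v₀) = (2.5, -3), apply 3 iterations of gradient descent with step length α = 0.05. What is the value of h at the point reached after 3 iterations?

∇h = (10u - 2v, -2u + 6v)
Step 1: at (2.5, -3), ∇h = (31, -23) → (2.5, -3) − 0.05·(31, -23) = (0.95, -1.85)
Step 2: at (0.95, -1.85), ∇h = (13.2, -13) → (0.95, -1.85) − 0.05·(13.2, -13) = (0.29, -1.2)
Step 3: at (0.29, -1.2), ∇h = (5.3, -7.78) → (0.29, -1.2) − 0.05·(5.3, -7.78) = (0.025, -0.811)
h(0.025, -0.811) = 2.016838

2.016838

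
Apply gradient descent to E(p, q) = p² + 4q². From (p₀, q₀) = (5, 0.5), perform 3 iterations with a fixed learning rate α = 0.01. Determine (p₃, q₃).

∇E = (2p, 8q)
(p₁, q₁) = (5, 0.5) − 0.01·(10, 4) = (4.9, 0.46)
(p₂, q₂) = (4.9, 0.46) − 0.01·(9.8, 3.68) = (4.802, 0.4232)
(p₃, q₃) = (4.802, 0.4232) − 0.01·(9.604, 3.3856) = (4.70596, 0.389344)

(4.70596, 0.389344)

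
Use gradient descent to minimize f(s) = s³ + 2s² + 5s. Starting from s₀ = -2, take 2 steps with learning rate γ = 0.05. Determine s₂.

-3.110375

f′(s) = 3s² + 4s + 5
Step 1: f′(-2) = 9; s₁ = -2 − 0.05·9 = -2.45
Step 2: f′(-2.45) = 13.2075; s₂ = -2.45 − 0.05·13.2075 = -3.110375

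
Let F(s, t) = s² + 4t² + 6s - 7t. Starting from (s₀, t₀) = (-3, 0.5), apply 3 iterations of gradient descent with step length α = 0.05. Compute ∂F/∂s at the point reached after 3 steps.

∇F = (2s + 6, 8t - 7)
(s₁, t₁) = (-3, 0.5) − 0.05·(0, -3) = (-3, 0.65)
(s₂, t₂) = (-3, 0.65) − 0.05·(0, -1.8) = (-3, 0.74)
(s₃, t₃) = (-3, 0.74) − 0.05·(0, -1.08) = (-3, 0.794)
∂F/∂s at (-3, 0.794) = 0

0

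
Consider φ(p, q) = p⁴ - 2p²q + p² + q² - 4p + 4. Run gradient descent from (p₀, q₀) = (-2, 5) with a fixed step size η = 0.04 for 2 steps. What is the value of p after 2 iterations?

∇φ = (4p³ - 4pq + 2p - 4, -2p² + 2q)
Step 1: at (-2, 5), ∇φ = (0, 2) → (-2, 5) − 0.04·(0, 2) = (-2, 4.92)
Step 2: at (-2, 4.92), ∇φ = (-0.64, 1.84) → (-2, 4.92) − 0.04·(-0.64, 1.84) = (-1.9744, 4.8464)
p = -1.9744

-1.9744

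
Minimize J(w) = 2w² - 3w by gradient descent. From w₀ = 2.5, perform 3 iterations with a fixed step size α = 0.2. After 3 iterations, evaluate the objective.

J′(w) = 4w - 3
w₁ = 2.5 − 0.2·7 = 1.1
w₂ = 1.1 − 0.2·1.4 = 0.82
w₃ = 0.82 − 0.2·0.28 = 0.764
J(0.764) = -1.124608

-1.124608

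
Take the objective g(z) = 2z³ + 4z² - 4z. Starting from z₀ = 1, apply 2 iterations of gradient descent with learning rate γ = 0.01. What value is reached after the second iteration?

g′(z) = 6z² + 8z - 4
Step 1: g′(1) = 10; z₁ = 1 − 0.01·10 = 0.9
Step 2: g′(0.9) = 8.06; z₂ = 0.9 − 0.01·8.06 = 0.8194

0.8194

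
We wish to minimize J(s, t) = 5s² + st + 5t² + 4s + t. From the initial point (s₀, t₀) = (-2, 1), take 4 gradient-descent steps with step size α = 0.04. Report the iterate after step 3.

(-0.79136, 0.241024)

∇J = (10s + t + 4, s + 10t + 1)
Step 1: at (-2, 1), ∇J = (-15, 9) → (-2, 1) − 0.04·(-15, 9) = (-1.4, 0.64)
Step 2: at (-1.4, 0.64), ∇J = (-9.36, 6) → (-1.4, 0.64) − 0.04·(-9.36, 6) = (-1.0256, 0.4)
Step 3: at (-1.0256, 0.4), ∇J = (-5.856, 3.9744) → (-1.0256, 0.4) − 0.04·(-5.856, 3.9744) = (-0.79136, 0.241024)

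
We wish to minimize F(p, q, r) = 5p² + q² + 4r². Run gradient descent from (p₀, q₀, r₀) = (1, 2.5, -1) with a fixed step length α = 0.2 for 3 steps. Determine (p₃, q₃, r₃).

(-1, 0.54, 0.216)

∇F = (10p, 2q, 8r)
(p₁, q₁, r₁) = (1, 2.5, -1) − 0.2·(10, 5, -8) = (-1, 1.5, 0.6)
(p₂, q₂, r₂) = (-1, 1.5, 0.6) − 0.2·(-10, 3, 4.8) = (1, 0.9, -0.36)
(p₃, q₃, r₃) = (1, 0.9, -0.36) − 0.2·(10, 1.8, -2.88) = (-1, 0.54, 0.216)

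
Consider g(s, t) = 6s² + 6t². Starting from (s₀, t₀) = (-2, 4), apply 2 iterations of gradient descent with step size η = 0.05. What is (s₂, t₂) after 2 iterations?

(-0.32, 0.64)

∇g = (12s, 12t)
Step 1: at (-2, 4), ∇g = (-24, 48) → (-2, 4) − 0.05·(-24, 48) = (-0.8, 1.6)
Step 2: at (-0.8, 1.6), ∇g = (-9.6, 19.2) → (-0.8, 1.6) − 0.05·(-9.6, 19.2) = (-0.32, 0.64)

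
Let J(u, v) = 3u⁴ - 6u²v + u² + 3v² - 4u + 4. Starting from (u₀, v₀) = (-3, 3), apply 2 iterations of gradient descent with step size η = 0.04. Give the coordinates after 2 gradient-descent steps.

∇J = (12u³ - 12uv + 2u - 4, -6u² + 6v)
Step 1: at (-3, 3), ∇J = (-226, -36) → (-3, 3) − 0.04·(-226, -36) = (6.04, 4.44)
Step 2: at (6.04, 4.44), ∇J = (2330.455168, -192.2496) → (6.04, 4.44) − 0.04·(2330.455168, -192.2496) = (-87.17820672, 12.129984)

(-87.17820672, 12.129984)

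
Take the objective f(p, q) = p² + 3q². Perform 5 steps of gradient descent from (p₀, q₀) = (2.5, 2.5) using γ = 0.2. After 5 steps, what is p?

∇f = (2p, 6q)
(p₁, q₁) = (2.5, 2.5) − 0.2·(5, 15) = (1.5, -0.5)
(p₂, q₂) = (1.5, -0.5) − 0.2·(3, -3) = (0.9, 0.1)
(p₃, q₃) = (0.9, 0.1) − 0.2·(1.8, 0.6) = (0.54, -0.02)
(p₄, q₄) = (0.54, -0.02) − 0.2·(1.08, -0.12) = (0.324, 0.004)
(p₅, q₅) = (0.324, 0.004) − 0.2·(0.648, 0.024) = (0.1944, -0.0008)
p = 0.1944

0.1944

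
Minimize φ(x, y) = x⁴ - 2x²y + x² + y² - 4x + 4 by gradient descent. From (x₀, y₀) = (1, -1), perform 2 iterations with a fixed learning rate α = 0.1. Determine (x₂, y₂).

(0.5984, -0.448)

∇φ = (4x³ - 4xy + 2x - 4, -2x² + 2y)
(x₁, y₁) = (1, -1) − 0.1·(6, -4) = (0.4, -0.6)
(x₂, y₂) = (0.4, -0.6) − 0.1·(-1.984, -1.52) = (0.5984, -0.448)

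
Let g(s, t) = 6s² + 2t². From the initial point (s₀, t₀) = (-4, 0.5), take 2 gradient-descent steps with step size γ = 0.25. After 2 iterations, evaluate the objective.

1536

∇g = (12s, 4t)
(s₁, t₁) = (-4, 0.5) − 0.25·(-48, 2) = (8, 0)
(s₂, t₂) = (8, 0) − 0.25·(96, 0) = (-16, 0)
g(-16, 0) = 1536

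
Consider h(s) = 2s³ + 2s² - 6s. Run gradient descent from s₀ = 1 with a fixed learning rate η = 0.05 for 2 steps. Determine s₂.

0.748

h′(s) = 6s² + 4s - 6
Step 1: h′(1) = 4; s₁ = 1 − 0.05·4 = 0.8
Step 2: h′(0.8) = 1.04; s₂ = 0.8 − 0.05·1.04 = 0.748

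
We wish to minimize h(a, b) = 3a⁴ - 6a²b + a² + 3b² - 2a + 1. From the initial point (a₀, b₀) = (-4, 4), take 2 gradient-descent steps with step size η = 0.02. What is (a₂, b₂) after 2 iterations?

∇h = (12a³ - 12ab + 2a - 2, -6a² + 6b)
(a₁, b₁) = (-4, 4) − 0.02·(-586, -72) = (7.72, 5.44)
(a₂, b₂) = (7.72, 5.44) − 0.02·(5030.674176, -324.9504) = (-92.89348352, 11.939008)

(-92.89348352, 11.939008)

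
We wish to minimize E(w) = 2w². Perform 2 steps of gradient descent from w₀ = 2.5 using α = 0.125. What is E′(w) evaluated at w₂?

E′(w) = 4w
w₁ = 2.5 − 0.125·10 = 1.25
w₂ = 1.25 − 0.125·5 = 0.625
E′(w) at (0.625) = 2.5

2.5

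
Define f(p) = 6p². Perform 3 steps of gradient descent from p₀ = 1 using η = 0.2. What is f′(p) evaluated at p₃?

f′(p) = 12p
Step 1: f′(1) = 12; p₁ = 1 − 0.2·12 = -1.4
Step 2: f′(-1.4) = -16.8; p₂ = -1.4 − 0.2·(-16.8) = 1.96
Step 3: f′(1.96) = 23.52; p₃ = 1.96 − 0.2·23.52 = -2.744
f′(p) at (-2.744) = -32.928

-32.928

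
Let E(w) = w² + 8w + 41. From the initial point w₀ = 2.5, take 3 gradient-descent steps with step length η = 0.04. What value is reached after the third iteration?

1.061472

E′(w) = 2w + 8
w₁ = 2.5 − 0.04·13 = 1.98
w₂ = 1.98 − 0.04·11.96 = 1.5016
w₃ = 1.5016 − 0.04·11.0032 = 1.061472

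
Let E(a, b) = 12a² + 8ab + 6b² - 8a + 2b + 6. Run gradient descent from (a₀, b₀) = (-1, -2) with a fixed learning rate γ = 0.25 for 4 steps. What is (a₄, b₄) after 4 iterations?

∇E = (24a + 8b - 8, 8a + 12b + 2)
(a₁, b₁) = (-1, -2) − 0.25·(-48, -30) = (11, 5.5)
(a₂, b₂) = (11, 5.5) − 0.25·(300, 156) = (-64, -33.5)
(a₃, b₃) = (-64, -33.5) − 0.25·(-1812, -912) = (389, 194.5)
(a₄, b₄) = (389, 194.5) − 0.25·(10884, 5448) = (-2332, -1167.5)

(-2332, -1167.5)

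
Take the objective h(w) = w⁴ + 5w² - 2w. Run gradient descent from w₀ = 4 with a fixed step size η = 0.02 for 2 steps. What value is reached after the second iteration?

-0.93242624

h′(w) = 4w³ + 10w - 2
w₁ = 4 − 0.02·294 = -1.88
w₂ = -1.88 − 0.02·(-47.378688) = -0.93242624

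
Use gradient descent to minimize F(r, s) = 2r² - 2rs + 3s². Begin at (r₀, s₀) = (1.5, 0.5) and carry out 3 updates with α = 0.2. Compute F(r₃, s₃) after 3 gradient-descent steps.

∇F = (4r - 2s, -2r + 6s)
Step 1: at (1.5, 0.5), ∇F = (5, 0) → (1.5, 0.5) − 0.2·(5, 0) = (0.5, 0.5)
Step 2: at (0.5, 0.5), ∇F = (1, 2) → (0.5, 0.5) − 0.2·(1, 2) = (0.3, 0.1)
Step 3: at (0.3, 0.1), ∇F = (1, 0) → (0.3, 0.1) − 0.2·(1, 0) = (0.1, 0.1)
F(0.1, 0.1) = 0.03

0.03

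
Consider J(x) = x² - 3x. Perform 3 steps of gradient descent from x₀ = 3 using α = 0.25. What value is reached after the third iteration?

1.6875

J′(x) = 2x - 3
x₁ = 3 − 0.25·3 = 2.25
x₂ = 2.25 − 0.25·1.5 = 1.875
x₃ = 1.875 − 0.25·0.75 = 1.6875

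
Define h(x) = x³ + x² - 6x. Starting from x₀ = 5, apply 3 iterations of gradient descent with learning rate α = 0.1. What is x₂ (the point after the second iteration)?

-4.243

h′(x) = 3x² + 2x - 6
Step 1: h′(5) = 79; x₁ = 5 − 0.1·79 = -2.9
Step 2: h′(-2.9) = 13.43; x₂ = -2.9 − 0.1·13.43 = -4.243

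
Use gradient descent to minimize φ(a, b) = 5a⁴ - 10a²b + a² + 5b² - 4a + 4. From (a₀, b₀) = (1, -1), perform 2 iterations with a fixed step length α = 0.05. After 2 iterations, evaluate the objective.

4.301936619605

∇φ = (20a³ - 20ab + 2a - 4, -10a² + 10b)
(a₁, b₁) = (1, -1) − 0.05·(38, -20) = (-0.9, 0)
(a₂, b₂) = (-0.9, 0) − 0.05·(-20.38, -8.1) = (0.119, 0.405)
φ(0.119, 0.405) = 4.301936619605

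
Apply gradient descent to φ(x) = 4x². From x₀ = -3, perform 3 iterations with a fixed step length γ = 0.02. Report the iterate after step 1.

-2.52

φ′(x) = 8x
Step 1: φ′(-3) = -24; x₁ = -3 − 0.02·(-24) = -2.52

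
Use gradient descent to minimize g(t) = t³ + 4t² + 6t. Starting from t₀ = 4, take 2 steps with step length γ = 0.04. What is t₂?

g′(t) = 3t² + 8t + 6
t₁ = 4 − 0.04·86 = 0.56
t₂ = 0.56 − 0.04·11.4208 = 0.103168

0.103168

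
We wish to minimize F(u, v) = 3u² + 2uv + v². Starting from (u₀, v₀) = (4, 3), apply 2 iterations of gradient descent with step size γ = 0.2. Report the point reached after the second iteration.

∇F = (6u + 2v, 2u + 2v)
Step 1: at (4, 3), ∇F = (30, 14) → (4, 3) − 0.2·(30, 14) = (-2, 0.2)
Step 2: at (-2, 0.2), ∇F = (-11.6, -3.6) → (-2, 0.2) − 0.2·(-11.6, -3.6) = (0.32, 0.92)

(0.32, 0.92)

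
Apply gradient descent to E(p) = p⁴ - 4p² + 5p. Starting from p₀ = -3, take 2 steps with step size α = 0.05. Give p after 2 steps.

0.908525

E′(p) = 4p³ - 8p + 5
Step 1: E′(-3) = -79; p₁ = -3 − 0.05·(-79) = 0.95
Step 2: E′(0.95) = 0.8295; p₂ = 0.95 − 0.05·0.8295 = 0.908525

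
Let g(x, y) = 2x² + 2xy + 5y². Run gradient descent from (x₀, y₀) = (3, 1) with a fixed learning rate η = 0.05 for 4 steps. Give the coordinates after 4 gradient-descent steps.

∇g = (4x + 2y, 2x + 10y)
Step 1: at (3, 1), ∇g = (14, 16) → (3, 1) − 0.05·(14, 16) = (2.3, 0.2)
Step 2: at (2.3, 0.2), ∇g = (9.6, 6.6) → (2.3, 0.2) − 0.05·(9.6, 6.6) = (1.82, -0.13)
Step 3: at (1.82, -0.13), ∇g = (7.02, 2.34) → (1.82, -0.13) − 0.05·(7.02, 2.34) = (1.469, -0.247)
Step 4: at (1.469, -0.247), ∇g = (5.382, 0.468) → (1.469, -0.247) − 0.05·(5.382, 0.468) = (1.1999, -0.2704)

(1.1999, -0.2704)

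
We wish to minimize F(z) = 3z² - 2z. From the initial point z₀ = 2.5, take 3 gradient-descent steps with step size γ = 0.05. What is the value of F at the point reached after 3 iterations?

1.32355675

F′(z) = 6z - 2
Step 1: F′(2.5) = 13; z₁ = 2.5 − 0.05·13 = 1.85
Step 2: F′(1.85) = 9.1; z₂ = 1.85 − 0.05·9.1 = 1.395
Step 3: F′(1.395) = 6.37; z₃ = 1.395 − 0.05·6.37 = 1.0765
F(1.0765) = 1.32355675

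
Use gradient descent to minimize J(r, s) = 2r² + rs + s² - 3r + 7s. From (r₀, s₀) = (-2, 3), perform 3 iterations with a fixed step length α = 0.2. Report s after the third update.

∇J = (4r + s - 3, r + 2s + 7)
Step 1: at (-2, 3), ∇J = (-8, 11) → (-2, 3) − 0.2·(-8, 11) = (-0.4, 0.8)
Step 2: at (-0.4, 0.8), ∇J = (-3.8, 8.2) → (-0.4, 0.8) − 0.2·(-3.8, 8.2) = (0.36, -0.84)
Step 3: at (0.36, -0.84), ∇J = (-2.4, 5.68) → (0.36, -0.84) − 0.2·(-2.4, 5.68) = (0.84, -1.976)
s = -1.976

-1.976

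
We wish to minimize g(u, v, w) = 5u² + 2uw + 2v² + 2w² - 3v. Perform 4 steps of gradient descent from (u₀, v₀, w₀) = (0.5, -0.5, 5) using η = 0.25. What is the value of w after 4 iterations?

4.15625

∇g = (10u + 2w, 4v - 3, 2u + 4w)
Step 1: at (0.5, -0.5, 5), ∇g = (15, -5, 21) → (0.5, -0.5, 5) − 0.25·(15, -5, 21) = (-3.25, 0.75, -0.25)
Step 2: at (-3.25, 0.75, -0.25), ∇g = (-33, 0, -7.5) → (-3.25, 0.75, -0.25) − 0.25·(-33, 0, -7.5) = (5, 0.75, 1.625)
Step 3: at (5, 0.75, 1.625), ∇g = (53.25, 0, 16.5) → (5, 0.75, 1.625) − 0.25·(53.25, 0, 16.5) = (-8.3125, 0.75, -2.5)
Step 4: at (-8.3125, 0.75, -2.5), ∇g = (-88.125, 0, -26.625) → (-8.3125, 0.75, -2.5) − 0.25·(-88.125, 0, -26.625) = (13.71875, 0.75, 4.15625)
w = 4.15625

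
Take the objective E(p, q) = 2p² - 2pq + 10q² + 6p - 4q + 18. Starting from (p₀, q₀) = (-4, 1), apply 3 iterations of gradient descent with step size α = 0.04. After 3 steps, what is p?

-2.931712

∇E = (4p - 2q + 6, -2p + 20q - 4)
(p₁, q₁) = (-4, 1) − 0.04·(-12, 24) = (-3.52, 0.04)
(p₂, q₂) = (-3.52, 0.04) − 0.04·(-8.16, 3.84) = (-3.1936, -0.1136)
(p₃, q₃) = (-3.1936, -0.1136) − 0.04·(-6.5472, 0.1152) = (-2.931712, -0.118208)
p = -2.931712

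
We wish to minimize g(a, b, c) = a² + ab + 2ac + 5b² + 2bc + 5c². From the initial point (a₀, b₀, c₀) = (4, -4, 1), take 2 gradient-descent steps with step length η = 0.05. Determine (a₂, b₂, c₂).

∇g = (2a + b + 2c, a + 10b + 2c, 2a + 2b + 10c)
Step 1: at (4, -4, 1), ∇g = (6, -34, 10) → (4, -4, 1) − 0.05·(6, -34, 10) = (3.7, -2.3, 0.5)
Step 2: at (3.7, -2.3, 0.5), ∇g = (6.1, -18.3, 7.8) → (3.7, -2.3, 0.5) − 0.05·(6.1, -18.3, 7.8) = (3.395, -1.385, 0.11)

(3.395, -1.385, 0.11)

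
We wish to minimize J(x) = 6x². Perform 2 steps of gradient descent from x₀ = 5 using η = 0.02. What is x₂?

J′(x) = 12x
Step 1: J′(5) = 60; x₁ = 5 − 0.02·60 = 3.8
Step 2: J′(3.8) = 45.6; x₂ = 3.8 − 0.02·45.6 = 2.888

2.888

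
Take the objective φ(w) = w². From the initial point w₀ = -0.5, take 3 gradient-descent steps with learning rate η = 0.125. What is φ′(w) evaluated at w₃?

-0.421875

φ′(w) = 2w
w₁ = -0.5 − 0.125·(-1) = -0.375
w₂ = -0.375 − 0.125·(-0.75) = -0.28125
w₃ = -0.28125 − 0.125·(-0.5625) = -0.2109375
φ′(w) at (-0.2109375) = -0.421875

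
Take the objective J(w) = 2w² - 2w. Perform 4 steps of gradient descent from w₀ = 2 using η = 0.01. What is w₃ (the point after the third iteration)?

1.827104

J′(w) = 4w - 2
w₁ = 2 − 0.01·6 = 1.94
w₂ = 1.94 − 0.01·5.76 = 1.8824
w₃ = 1.8824 − 0.01·5.5296 = 1.827104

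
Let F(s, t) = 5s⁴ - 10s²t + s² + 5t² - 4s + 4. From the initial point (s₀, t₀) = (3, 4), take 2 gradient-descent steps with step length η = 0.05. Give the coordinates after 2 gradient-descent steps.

∇F = (20s³ - 20st + 2s - 4, -10s² + 10t)
Step 1: at (3, 4), ∇F = (302, -50) → (3, 4) − 0.05·(302, -50) = (-12.1, 6.5)
Step 2: at (-12.1, 6.5), ∇F = (-33886.42, -1399.1) → (-12.1, 6.5) − 0.05·(-33886.42, -1399.1) = (1682.221, 76.455)

(1682.221, 76.455)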